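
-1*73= -73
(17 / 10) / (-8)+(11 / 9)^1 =727 / 720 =1.01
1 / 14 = 0.07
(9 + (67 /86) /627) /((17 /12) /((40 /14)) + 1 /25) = 97073000 /5778641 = 16.80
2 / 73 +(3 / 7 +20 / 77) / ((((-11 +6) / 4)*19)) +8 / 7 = 87062 / 76285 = 1.14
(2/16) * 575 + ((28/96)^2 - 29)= 24745/576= 42.96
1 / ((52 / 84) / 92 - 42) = -1932 / 81131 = -0.02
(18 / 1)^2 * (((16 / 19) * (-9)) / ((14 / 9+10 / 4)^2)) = -15116544 / 101251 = -149.30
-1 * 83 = -83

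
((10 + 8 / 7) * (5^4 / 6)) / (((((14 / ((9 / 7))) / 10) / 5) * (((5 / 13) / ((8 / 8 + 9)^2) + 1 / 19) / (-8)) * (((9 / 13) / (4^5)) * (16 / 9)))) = -6678880000000 / 10633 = -628127527.51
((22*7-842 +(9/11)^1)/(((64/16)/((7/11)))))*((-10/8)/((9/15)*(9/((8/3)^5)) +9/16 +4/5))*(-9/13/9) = -7.49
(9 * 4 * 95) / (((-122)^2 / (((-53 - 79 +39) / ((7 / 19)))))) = -1510785 / 26047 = -58.00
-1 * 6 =-6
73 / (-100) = -73 / 100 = -0.73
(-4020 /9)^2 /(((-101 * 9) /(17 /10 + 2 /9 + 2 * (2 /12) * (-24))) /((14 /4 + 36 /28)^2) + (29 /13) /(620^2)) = 30552.11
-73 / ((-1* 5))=73 / 5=14.60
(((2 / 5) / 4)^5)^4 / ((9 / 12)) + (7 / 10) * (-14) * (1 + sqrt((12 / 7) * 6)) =-42 * sqrt(14) / 5 -734999999999999999999 / 75000000000000000000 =-41.23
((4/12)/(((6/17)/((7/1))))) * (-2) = -119/9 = -13.22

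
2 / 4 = 1 / 2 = 0.50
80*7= 560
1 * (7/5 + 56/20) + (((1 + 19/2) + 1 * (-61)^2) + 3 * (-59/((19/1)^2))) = 13484107/3610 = 3735.21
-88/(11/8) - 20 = -84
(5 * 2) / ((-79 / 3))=-30 / 79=-0.38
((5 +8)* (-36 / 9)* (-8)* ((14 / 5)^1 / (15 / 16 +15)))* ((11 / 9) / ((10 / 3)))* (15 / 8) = 64064 / 1275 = 50.25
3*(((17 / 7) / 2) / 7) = 51 / 98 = 0.52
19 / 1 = 19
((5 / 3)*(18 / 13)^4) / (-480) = -729 / 57122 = -0.01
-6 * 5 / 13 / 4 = -15 / 26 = -0.58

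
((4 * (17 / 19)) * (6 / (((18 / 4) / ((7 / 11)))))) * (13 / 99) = 24752 / 62073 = 0.40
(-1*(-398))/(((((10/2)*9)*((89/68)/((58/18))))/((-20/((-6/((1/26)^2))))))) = 392428/3654963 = 0.11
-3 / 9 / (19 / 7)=-7 / 57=-0.12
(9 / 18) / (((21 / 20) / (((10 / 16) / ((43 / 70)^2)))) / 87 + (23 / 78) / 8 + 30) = 39585000 / 2378595013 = 0.02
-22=-22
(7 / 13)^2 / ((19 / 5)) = 245 / 3211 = 0.08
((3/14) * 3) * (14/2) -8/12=23/6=3.83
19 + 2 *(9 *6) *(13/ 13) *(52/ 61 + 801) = 5283763/ 61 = 86619.07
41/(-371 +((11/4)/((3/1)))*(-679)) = -0.04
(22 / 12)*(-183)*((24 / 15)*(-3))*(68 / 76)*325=468287.37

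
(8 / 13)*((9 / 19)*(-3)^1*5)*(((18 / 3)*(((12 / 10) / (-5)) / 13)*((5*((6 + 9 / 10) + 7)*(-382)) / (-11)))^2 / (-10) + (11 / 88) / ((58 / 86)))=2860960276287747 / 91547616875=31251.06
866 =866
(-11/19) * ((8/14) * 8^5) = -1441792/133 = -10840.54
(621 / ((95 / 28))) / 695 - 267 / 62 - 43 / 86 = -9298697 / 2046775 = -4.54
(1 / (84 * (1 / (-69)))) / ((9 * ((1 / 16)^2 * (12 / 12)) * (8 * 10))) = -92 / 315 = -0.29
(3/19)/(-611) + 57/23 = 661644/267007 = 2.48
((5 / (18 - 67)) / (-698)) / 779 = 5 / 26643358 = 0.00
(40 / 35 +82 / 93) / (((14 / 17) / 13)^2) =32186219 / 63798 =504.50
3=3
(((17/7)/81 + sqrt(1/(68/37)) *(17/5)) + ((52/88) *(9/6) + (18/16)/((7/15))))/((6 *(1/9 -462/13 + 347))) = 39 *sqrt(629)/729080 + 2158091/1212605856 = 0.00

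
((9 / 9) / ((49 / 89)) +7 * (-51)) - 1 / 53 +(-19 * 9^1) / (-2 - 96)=-1835859 / 5194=-353.46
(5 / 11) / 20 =1 / 44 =0.02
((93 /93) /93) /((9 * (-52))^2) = 1 /20369232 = 0.00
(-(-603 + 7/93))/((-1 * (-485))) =56072/45105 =1.24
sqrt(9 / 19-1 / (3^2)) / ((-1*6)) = -sqrt(1178) / 342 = -0.10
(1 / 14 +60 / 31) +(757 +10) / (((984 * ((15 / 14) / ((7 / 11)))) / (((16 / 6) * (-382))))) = -12408589973 / 26424090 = -469.59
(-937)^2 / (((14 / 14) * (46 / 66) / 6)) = 173837862 / 23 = 7558167.91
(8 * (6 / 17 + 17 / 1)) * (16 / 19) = 37760 / 323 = 116.90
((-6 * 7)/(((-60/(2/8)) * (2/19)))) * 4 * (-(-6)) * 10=399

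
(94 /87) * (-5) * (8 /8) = -470 /87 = -5.40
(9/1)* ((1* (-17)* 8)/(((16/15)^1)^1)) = -1147.50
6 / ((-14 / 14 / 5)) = -30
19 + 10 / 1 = 29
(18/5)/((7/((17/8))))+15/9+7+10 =8299/420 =19.76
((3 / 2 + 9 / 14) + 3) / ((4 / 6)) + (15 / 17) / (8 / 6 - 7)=15291 / 2023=7.56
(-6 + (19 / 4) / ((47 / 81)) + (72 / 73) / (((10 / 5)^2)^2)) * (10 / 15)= 10283 / 6862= 1.50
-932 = -932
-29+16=-13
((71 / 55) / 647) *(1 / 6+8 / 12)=71 / 42702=0.00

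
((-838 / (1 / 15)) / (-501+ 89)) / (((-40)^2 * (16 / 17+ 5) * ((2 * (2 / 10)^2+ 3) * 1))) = 106845 / 102531968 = 0.00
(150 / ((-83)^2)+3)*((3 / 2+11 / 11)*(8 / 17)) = 416340 / 117113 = 3.56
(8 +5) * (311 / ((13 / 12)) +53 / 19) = 71597 / 19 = 3768.26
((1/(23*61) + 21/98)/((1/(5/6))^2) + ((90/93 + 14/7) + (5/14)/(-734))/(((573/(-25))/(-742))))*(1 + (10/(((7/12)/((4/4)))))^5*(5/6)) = 3065443916739164578178275/25824952588451688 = 118700853.61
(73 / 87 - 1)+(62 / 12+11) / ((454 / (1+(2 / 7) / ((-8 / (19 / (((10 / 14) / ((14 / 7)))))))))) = -152437 / 789960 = -0.19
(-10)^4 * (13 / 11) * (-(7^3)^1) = -44590000 / 11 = -4053636.36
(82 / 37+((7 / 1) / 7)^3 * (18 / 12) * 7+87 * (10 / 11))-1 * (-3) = 77173 / 814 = 94.81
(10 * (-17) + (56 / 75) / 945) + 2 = -1700992 / 10125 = -168.00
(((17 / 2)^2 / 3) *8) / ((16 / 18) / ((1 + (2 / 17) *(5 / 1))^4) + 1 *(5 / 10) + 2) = 72.99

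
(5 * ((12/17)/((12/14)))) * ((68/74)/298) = 70/5513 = 0.01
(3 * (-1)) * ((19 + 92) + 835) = -2838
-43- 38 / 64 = -1395 / 32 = -43.59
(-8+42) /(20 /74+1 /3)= 3774 /67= 56.33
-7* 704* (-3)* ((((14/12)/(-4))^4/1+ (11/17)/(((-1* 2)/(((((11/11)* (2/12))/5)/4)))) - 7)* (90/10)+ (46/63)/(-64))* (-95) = 96223663327/1088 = 88440867.03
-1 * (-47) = 47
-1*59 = -59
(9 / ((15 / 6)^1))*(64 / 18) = 64 / 5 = 12.80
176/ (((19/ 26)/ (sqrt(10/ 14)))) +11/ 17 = 11/ 17 +4576 * sqrt(35)/ 133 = 204.20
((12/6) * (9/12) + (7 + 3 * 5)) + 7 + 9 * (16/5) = 593/10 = 59.30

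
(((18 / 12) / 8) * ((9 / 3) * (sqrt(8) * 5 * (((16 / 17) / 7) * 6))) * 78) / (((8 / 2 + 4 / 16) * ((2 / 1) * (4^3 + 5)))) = 0.85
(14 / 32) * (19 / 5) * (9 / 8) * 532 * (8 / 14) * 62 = 705033 / 20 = 35251.65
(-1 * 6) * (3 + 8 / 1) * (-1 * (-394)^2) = 10245576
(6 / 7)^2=36 / 49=0.73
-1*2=-2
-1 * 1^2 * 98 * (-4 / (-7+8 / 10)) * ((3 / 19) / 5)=-1176 / 589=-2.00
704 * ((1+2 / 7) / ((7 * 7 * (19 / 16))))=101376 / 6517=15.56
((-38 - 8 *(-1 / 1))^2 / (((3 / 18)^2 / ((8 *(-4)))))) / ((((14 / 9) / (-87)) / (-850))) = -345021120000 / 7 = -49288731428.57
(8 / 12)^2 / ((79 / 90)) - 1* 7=-513 / 79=-6.49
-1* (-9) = 9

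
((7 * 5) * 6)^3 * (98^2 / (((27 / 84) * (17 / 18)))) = 4980788064000 / 17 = 292987533176.47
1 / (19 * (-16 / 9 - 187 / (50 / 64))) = -225 / 1030864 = -0.00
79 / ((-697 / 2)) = -158 / 697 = -0.23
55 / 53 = 1.04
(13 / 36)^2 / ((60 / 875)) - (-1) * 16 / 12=50311 / 15552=3.24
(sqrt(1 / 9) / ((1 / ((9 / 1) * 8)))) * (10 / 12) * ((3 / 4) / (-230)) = -3 / 46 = -0.07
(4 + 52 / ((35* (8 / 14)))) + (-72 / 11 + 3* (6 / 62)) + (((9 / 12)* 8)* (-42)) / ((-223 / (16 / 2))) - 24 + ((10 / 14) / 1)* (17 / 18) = -667832981 / 47907090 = -13.94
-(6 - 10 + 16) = -12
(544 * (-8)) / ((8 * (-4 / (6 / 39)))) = 272 / 13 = 20.92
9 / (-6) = -3 / 2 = -1.50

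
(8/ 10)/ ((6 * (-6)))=-1/ 45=-0.02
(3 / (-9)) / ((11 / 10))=-10 / 33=-0.30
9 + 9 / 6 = 21 / 2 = 10.50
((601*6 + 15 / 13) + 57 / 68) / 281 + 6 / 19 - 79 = -310764145 / 4719676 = -65.84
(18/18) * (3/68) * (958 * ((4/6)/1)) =28.18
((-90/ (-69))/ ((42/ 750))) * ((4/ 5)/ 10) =1.86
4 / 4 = 1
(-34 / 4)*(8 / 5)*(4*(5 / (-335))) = 272 / 335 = 0.81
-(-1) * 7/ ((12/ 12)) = 7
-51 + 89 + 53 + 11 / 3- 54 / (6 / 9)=41 / 3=13.67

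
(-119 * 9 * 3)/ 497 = -459/ 71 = -6.46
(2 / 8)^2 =1 / 16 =0.06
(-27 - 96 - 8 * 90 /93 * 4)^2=22781529 /961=23706.07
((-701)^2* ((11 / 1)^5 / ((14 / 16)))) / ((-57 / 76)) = -2532499918432 / 21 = -120595234211.05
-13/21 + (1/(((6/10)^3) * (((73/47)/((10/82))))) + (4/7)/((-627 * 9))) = -30224176/118226493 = -0.26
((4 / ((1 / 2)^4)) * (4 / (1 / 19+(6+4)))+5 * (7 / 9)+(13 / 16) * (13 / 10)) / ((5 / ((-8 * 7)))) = -58549897 / 171900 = -340.60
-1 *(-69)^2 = -4761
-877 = -877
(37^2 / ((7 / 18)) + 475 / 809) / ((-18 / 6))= -1173.62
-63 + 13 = -50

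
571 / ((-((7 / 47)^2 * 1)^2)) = -2786297851 / 2401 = -1160473.91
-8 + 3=-5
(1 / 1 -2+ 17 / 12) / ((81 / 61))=305 / 972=0.31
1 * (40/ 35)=8/ 7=1.14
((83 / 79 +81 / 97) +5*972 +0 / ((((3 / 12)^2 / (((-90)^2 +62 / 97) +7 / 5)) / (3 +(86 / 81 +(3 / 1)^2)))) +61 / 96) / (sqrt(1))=3577103923 / 735648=4862.52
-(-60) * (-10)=-600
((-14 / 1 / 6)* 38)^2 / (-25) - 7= -321.47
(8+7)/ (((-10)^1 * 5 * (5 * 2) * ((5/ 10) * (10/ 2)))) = -3/ 250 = -0.01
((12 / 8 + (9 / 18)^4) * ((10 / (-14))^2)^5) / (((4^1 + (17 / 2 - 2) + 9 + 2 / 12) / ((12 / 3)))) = 732421875 / 66664158764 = 0.01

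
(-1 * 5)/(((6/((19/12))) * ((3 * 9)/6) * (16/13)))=-1235/5184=-0.24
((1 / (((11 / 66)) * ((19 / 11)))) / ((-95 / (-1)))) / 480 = 11 / 144400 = 0.00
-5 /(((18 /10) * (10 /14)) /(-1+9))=-31.11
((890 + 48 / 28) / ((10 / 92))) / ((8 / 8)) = 287132 / 35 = 8203.77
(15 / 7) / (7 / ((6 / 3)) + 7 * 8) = 30 / 833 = 0.04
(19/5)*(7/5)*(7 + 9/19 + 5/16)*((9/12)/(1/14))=347949/800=434.94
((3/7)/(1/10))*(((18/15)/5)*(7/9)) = 4/5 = 0.80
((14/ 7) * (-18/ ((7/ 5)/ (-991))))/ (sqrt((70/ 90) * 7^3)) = 535140/ 343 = 1560.17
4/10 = 2/5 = 0.40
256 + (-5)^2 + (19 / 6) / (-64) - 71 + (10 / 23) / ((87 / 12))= 53789567 / 256128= 210.01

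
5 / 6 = 0.83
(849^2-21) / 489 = 240260 / 163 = 1473.99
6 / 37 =0.16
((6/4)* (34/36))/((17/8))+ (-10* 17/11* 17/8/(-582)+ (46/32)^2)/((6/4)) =2559025/1229184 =2.08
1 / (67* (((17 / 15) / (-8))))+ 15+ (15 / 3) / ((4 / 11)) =130505 / 4556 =28.64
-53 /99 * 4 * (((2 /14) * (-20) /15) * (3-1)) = 1696 /2079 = 0.82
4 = 4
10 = 10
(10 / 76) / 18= 5 / 684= 0.01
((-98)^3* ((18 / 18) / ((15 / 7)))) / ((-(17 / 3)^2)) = 19765032 / 1445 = 13678.22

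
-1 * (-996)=996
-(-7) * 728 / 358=2548 / 179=14.23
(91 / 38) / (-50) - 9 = -17191 / 1900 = -9.05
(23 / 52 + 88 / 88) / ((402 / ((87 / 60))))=145 / 27872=0.01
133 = 133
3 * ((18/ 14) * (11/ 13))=297/ 91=3.26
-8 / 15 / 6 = -4 / 45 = -0.09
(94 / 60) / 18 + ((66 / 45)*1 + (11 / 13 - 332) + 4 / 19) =-43933987 / 133380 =-329.39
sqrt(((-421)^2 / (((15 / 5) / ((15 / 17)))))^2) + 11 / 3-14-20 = 2657068 / 51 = 52099.37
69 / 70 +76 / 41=8149 / 2870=2.84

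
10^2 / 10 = 10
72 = 72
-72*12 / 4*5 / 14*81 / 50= -4374 / 35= -124.97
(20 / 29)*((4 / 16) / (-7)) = -5 / 203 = -0.02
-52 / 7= -7.43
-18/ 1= -18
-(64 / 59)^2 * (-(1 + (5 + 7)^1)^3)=8998912 / 3481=2585.15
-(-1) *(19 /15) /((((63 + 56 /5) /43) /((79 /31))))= 64543 /34503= 1.87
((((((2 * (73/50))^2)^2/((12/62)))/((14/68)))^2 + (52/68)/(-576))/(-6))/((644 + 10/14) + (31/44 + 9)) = -2680560981915058475873057/3162185024414062500000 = -847.69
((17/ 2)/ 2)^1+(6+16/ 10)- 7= 97/ 20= 4.85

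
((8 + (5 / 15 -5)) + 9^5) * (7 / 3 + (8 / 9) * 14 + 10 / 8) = 102219589 / 108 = 946477.68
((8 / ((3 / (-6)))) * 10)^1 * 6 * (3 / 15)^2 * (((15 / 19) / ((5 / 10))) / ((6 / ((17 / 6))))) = -544 / 19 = -28.63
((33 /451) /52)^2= 0.00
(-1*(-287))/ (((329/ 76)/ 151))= 470516/ 47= 10010.98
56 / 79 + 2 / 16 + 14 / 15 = 16753 / 9480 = 1.77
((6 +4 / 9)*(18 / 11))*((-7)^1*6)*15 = -73080 / 11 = -6643.64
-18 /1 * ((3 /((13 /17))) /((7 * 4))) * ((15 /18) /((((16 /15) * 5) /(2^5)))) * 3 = -6885 /182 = -37.83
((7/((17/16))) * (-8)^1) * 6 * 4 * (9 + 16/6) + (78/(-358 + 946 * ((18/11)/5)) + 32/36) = -273221699/18513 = -14758.37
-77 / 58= -1.33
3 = 3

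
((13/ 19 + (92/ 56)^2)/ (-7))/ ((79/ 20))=-62995/ 514843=-0.12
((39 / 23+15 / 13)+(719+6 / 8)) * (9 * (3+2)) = 38890305 / 1196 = 32516.98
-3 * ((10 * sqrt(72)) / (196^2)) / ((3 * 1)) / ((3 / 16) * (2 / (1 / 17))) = -10 * sqrt(2) / 40817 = -0.00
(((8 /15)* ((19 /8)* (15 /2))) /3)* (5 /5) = 19 /6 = 3.17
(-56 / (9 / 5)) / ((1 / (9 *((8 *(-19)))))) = 42560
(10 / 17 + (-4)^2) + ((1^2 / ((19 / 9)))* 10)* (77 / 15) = 13212 / 323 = 40.90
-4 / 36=-1 / 9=-0.11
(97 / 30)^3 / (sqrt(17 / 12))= 912673 * sqrt(51) / 229500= 28.40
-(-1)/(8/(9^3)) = 729/8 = 91.12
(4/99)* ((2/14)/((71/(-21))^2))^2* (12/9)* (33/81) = 784/228705129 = 0.00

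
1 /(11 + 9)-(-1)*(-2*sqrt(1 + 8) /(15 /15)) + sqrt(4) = -79 /20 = -3.95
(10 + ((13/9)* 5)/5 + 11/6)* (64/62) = 3824/279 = 13.71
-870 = -870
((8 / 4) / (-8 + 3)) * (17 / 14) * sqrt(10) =-17 * sqrt(10) / 35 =-1.54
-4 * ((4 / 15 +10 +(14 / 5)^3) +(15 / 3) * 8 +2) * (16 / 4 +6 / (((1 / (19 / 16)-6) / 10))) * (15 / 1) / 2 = 424864 / 25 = 16994.56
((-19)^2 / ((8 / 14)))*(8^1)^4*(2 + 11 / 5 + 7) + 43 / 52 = 7535231191 / 260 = 28981658.43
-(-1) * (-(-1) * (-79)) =-79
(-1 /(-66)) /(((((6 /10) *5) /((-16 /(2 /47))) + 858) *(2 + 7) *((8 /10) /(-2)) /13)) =-1222 /19162737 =-0.00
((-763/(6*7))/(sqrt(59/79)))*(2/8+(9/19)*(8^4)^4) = -2802795991729708.56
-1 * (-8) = 8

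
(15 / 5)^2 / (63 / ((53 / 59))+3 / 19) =3021 / 23594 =0.13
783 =783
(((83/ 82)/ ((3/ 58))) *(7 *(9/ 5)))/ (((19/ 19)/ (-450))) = -4549230/ 41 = -110956.83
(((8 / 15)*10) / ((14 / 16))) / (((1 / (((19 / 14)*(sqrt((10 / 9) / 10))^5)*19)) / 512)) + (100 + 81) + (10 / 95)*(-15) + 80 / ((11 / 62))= 7178161651 / 7465689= 961.49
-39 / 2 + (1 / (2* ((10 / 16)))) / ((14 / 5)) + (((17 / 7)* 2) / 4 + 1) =-17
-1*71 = -71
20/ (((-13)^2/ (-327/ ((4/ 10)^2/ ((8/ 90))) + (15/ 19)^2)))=-21.43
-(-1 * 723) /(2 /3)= 2169 /2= 1084.50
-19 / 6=-3.17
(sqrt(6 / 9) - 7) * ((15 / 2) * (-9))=945 / 2 - 45 * sqrt(6) / 2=417.39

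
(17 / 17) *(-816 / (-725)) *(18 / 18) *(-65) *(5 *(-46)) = 487968 / 29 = 16826.48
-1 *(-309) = 309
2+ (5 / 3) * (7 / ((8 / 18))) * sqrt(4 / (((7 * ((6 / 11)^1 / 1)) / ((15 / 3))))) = 2+ 5 * sqrt(2310) / 4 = 62.08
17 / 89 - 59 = -5234 / 89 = -58.81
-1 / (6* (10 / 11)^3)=-1331 / 6000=-0.22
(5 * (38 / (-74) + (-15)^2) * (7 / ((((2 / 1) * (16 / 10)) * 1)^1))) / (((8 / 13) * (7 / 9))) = 5129.87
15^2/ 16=225/ 16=14.06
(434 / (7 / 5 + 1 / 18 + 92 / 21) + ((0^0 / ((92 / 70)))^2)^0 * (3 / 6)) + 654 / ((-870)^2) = 17362130284 / 231926775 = 74.86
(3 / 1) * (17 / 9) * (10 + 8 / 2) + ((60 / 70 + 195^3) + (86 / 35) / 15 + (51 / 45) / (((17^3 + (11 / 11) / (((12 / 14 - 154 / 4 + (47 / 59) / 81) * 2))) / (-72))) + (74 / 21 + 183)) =24078450030165957046 / 3247200185775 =7415141.86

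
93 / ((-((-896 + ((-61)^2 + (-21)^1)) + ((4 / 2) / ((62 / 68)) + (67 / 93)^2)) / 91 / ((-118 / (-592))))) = -0.60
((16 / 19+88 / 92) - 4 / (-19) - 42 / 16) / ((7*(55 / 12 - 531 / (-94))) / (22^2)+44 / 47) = -73464666 / 129329713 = -0.57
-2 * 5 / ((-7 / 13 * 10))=13 / 7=1.86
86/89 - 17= -1427/89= -16.03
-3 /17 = -0.18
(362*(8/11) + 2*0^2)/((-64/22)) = -181/2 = -90.50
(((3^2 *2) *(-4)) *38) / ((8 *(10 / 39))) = -6669 / 5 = -1333.80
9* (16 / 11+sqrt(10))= 144 / 11+9* sqrt(10)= 41.55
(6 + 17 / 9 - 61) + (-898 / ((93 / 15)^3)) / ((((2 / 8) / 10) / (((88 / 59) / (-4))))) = 48854218 / 15819021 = 3.09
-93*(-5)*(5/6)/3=775/6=129.17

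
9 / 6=3 / 2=1.50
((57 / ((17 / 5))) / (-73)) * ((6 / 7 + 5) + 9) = -29640 / 8687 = -3.41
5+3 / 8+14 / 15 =757 / 120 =6.31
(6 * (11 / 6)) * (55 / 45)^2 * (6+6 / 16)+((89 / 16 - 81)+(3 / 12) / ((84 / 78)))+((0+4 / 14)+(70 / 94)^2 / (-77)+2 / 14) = 2202248047 / 73480176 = 29.97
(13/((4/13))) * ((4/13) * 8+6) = 715/2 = 357.50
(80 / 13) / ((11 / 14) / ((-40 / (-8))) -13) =-5600 / 11687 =-0.48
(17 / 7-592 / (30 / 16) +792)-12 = 49003 / 105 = 466.70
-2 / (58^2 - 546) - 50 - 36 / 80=-1421701 / 28180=-50.45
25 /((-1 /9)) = -225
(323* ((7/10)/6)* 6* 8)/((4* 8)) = 2261/40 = 56.52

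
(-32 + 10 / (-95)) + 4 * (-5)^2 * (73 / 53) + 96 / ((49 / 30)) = 164.41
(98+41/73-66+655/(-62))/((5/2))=8.80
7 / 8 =0.88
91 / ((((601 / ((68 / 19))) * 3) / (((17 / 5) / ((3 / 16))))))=1683136 / 513855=3.28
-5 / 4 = -1.25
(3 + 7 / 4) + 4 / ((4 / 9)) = 55 / 4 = 13.75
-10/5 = -2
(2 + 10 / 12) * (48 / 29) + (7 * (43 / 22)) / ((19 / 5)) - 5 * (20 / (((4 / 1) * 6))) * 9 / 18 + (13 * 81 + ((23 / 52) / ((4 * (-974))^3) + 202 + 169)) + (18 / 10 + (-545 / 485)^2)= 3770223250650419850827291 / 2630505413220191569920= 1433.27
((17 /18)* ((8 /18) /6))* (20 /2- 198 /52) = 2737 /6318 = 0.43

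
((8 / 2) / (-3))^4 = 256 / 81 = 3.16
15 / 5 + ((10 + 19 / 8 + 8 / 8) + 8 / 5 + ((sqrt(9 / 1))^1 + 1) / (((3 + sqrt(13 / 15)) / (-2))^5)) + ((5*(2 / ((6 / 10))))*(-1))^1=-45371580743 / 101351556120 + 97959600*sqrt(195) / 844596301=1.17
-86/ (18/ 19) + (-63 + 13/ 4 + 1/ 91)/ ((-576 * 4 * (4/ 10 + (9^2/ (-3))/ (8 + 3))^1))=-2868012013/ 31589376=-90.79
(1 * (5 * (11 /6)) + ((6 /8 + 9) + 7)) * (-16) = -1244 /3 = -414.67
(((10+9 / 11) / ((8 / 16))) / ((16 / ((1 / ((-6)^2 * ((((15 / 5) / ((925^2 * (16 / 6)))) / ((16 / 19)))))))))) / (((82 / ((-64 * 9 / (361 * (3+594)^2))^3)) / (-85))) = 4537527500800000 / 2027940580711793868837006609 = 0.00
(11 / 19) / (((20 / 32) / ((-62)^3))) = -20972864 / 95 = -220766.99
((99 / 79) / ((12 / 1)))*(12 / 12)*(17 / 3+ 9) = 121 / 79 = 1.53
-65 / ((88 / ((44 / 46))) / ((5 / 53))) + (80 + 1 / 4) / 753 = 24429 / 611938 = 0.04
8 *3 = 24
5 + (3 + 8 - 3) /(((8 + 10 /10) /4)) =77 /9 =8.56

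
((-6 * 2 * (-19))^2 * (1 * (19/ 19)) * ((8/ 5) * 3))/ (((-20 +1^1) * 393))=-21888/ 655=-33.42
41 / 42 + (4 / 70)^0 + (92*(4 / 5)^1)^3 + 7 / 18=3139688641 / 7875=398690.62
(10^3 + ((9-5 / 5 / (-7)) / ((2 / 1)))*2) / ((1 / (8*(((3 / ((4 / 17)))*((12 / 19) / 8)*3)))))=3242376 / 133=24378.77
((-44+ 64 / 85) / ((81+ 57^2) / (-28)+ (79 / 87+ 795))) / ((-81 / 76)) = 113426656 / 1892367495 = 0.06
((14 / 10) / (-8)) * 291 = -50.92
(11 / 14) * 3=33 / 14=2.36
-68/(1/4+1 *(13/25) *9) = -400/29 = -13.79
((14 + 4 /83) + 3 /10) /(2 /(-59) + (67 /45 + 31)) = 6323679 /14303888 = 0.44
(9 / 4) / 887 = 9 / 3548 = 0.00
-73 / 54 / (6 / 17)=-3.83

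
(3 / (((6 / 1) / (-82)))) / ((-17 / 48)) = 1968 / 17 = 115.76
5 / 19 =0.26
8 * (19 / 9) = 152 / 9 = 16.89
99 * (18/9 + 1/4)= 891/4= 222.75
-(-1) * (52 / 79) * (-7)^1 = -364 / 79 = -4.61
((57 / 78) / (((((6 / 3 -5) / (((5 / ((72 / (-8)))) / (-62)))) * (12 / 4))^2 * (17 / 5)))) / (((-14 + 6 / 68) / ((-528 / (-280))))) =-475 / 16447958982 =-0.00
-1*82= -82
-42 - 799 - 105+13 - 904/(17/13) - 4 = -27681/17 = -1628.29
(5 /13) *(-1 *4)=-20 /13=-1.54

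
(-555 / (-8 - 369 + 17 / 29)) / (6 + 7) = 16095 / 141908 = 0.11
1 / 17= 0.06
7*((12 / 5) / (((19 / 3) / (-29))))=-7308 / 95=-76.93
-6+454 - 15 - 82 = 351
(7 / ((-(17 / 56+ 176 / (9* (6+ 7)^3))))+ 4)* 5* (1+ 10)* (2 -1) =-350186540 / 345997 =-1012.11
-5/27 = -0.19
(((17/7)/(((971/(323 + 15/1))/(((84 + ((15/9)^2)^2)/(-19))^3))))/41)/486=-171737801183/35988393204351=-0.00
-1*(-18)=18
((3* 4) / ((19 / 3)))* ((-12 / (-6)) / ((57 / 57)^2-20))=-0.20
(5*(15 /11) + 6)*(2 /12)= 2.14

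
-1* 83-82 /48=-2033 /24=-84.71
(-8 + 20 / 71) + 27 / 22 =-10139 / 1562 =-6.49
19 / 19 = 1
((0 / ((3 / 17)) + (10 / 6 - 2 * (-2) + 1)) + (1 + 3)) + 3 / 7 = 233 / 21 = 11.10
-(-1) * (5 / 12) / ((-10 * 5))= -1 / 120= -0.01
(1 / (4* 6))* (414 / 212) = 69 / 848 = 0.08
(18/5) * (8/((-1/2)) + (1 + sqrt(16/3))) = -54 + 24 * sqrt(3)/5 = -45.69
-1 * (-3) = 3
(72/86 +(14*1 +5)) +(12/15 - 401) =-380.36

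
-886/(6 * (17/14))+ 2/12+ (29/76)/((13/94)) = -118.68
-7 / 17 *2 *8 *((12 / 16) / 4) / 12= -7 / 68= -0.10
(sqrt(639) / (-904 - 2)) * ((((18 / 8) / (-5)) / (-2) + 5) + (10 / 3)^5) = -4050787 * sqrt(71) / 2935440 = -11.63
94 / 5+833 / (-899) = 80341 / 4495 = 17.87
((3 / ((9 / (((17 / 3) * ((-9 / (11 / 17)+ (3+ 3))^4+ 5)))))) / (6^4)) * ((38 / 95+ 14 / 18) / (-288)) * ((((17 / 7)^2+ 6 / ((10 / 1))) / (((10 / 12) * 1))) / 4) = -5142561220417 / 112966090776000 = -0.05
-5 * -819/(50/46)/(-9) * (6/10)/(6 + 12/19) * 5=-189.37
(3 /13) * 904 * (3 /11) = 56.90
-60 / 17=-3.53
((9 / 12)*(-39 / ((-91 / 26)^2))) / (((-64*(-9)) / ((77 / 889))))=-143 / 398272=-0.00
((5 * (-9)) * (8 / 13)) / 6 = -60 / 13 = -4.62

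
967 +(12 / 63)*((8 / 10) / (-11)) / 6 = 3350647 / 3465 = 967.00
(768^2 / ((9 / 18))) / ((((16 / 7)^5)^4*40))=718130396678508009 / 368934881474191032320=0.00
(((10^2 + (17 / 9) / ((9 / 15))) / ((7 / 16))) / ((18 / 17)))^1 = 378760 / 1701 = 222.67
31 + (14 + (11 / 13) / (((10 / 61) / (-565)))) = -74653 / 26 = -2871.27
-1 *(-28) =28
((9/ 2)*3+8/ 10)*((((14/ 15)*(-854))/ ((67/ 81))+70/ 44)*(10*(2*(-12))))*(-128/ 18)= -23595982592/ 1005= -23478589.64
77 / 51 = 1.51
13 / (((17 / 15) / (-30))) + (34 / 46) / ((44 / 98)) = -2945939 / 8602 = -342.47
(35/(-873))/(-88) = 35/76824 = 0.00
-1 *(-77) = 77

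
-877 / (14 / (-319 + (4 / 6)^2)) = 2514359 / 126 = 19955.23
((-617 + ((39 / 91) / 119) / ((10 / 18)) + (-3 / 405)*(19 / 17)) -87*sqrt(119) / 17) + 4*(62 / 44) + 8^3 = -122915537 / 1237005 -87*sqrt(119) / 17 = -155.19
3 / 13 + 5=68 / 13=5.23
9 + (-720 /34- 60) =-1227 /17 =-72.18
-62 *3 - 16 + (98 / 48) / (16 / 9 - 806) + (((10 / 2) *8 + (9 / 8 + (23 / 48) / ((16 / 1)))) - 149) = -123026845 / 397056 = -309.85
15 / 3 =5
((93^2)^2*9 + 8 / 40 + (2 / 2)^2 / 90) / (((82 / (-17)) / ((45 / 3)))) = -1030067618093 / 492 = -2093633370.11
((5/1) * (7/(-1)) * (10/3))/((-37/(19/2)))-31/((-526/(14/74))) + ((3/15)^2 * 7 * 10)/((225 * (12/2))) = 1968437359/65684250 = 29.97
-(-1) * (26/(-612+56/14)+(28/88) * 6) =6241/3344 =1.87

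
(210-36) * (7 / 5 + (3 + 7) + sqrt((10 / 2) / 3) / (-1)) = 9918 / 5-58 * sqrt(15) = 1758.97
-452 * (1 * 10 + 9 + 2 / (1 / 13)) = -20340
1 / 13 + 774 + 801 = 20476 / 13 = 1575.08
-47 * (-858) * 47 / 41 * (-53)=-100452066 / 41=-2450050.39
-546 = -546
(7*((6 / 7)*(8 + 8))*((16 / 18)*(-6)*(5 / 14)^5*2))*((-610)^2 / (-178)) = 18605000000 / 1495823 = 12437.97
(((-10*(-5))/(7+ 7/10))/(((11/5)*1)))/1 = 2500/847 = 2.95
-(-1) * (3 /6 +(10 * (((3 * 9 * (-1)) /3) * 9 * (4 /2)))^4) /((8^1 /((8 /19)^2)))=55099802880004 /361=152631032908.60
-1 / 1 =-1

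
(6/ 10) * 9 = 5.40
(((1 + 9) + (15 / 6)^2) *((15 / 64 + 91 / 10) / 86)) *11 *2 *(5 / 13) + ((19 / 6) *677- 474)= 55637431 / 33024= 1684.76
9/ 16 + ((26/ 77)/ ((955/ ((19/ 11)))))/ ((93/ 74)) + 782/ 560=2358392227/ 1203620880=1.96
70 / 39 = 1.79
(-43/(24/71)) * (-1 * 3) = 3053/8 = 381.62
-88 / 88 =-1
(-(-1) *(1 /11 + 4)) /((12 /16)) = 60 /11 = 5.45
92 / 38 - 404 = -7630 / 19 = -401.58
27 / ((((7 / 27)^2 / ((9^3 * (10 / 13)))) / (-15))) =-3378863.50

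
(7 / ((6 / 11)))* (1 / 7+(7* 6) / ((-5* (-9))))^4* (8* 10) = 14348167768 / 10418625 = 1377.17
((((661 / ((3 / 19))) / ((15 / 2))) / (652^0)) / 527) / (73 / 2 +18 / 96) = 401888 / 13920705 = 0.03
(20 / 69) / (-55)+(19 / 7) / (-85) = -16801 / 451605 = -0.04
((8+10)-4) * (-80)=-1120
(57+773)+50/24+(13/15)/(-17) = 282891/340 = 832.03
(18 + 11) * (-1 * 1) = -29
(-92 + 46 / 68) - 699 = -26871 / 34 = -790.32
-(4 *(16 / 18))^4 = -1048576 / 6561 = -159.82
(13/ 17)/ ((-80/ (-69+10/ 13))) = 887/ 1360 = 0.65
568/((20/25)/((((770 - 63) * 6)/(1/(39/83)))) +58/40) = 187937568/479903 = 391.62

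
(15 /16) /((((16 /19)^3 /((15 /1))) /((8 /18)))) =10.47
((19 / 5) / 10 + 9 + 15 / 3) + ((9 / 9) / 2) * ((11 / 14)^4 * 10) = 15640677 / 960400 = 16.29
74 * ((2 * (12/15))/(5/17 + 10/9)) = 90576/1075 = 84.26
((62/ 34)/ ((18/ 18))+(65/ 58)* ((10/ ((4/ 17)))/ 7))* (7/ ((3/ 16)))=158796/ 493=322.10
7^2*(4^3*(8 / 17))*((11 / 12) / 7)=9856 / 51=193.25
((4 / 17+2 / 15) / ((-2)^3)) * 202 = -4747 / 510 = -9.31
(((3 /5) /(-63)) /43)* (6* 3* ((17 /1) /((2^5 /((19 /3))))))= -323 /24080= -0.01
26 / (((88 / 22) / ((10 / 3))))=21.67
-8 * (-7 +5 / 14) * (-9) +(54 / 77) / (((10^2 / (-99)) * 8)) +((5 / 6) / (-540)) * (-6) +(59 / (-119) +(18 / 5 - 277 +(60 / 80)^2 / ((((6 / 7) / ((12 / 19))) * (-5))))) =-18371287213 / 24418800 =-752.34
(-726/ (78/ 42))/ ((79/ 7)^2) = -249018/ 81133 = -3.07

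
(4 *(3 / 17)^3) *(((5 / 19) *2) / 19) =1080 / 1773593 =0.00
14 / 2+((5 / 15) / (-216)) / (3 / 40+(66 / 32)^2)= 3141587 / 448821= 7.00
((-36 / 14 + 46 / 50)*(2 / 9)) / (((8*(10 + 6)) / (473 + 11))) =-34969 / 25200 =-1.39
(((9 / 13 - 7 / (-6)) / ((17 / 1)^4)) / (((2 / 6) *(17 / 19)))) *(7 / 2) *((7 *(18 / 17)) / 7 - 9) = -2603475 / 1255153588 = -0.00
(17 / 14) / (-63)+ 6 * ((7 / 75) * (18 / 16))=26933 / 44100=0.61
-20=-20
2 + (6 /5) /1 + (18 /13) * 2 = 388 /65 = 5.97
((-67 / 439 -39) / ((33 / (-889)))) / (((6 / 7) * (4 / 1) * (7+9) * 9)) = 26740231 / 12516768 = 2.14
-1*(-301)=301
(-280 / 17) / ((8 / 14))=-490 / 17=-28.82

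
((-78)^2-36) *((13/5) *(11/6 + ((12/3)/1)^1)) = 91728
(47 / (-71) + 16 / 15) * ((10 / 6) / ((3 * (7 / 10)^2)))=0.46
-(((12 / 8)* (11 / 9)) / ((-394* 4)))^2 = -121 / 89415936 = -0.00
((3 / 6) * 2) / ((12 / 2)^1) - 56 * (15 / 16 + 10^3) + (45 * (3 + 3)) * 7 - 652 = -164443 / 3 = -54814.33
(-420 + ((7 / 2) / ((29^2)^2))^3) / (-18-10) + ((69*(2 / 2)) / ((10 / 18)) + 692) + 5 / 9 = 831.76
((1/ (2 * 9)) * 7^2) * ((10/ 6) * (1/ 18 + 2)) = 9065/ 972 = 9.33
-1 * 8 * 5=-40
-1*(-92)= 92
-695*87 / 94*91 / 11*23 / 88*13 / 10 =-329038437 / 181984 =-1808.06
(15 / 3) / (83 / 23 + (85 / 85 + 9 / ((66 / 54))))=1265 / 3029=0.42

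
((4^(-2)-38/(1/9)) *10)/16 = -27355/128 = -213.71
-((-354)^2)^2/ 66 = -2617349976/ 11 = -237940906.91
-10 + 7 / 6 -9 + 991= 5839 / 6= 973.17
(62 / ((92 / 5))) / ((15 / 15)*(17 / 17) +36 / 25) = 3875 / 2806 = 1.38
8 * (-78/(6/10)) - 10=-1050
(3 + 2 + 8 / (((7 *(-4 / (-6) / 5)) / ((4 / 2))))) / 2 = 155 / 14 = 11.07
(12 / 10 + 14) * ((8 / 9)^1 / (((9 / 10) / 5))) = 75.06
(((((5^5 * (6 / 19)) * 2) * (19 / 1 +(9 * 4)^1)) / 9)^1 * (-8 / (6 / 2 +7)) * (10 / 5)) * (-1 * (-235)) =-258500000 / 57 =-4535087.72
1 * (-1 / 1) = -1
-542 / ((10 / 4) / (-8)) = 8672 / 5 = 1734.40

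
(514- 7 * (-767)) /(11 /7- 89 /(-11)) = 150997 /248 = 608.86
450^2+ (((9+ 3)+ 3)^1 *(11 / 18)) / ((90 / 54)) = 405011 / 2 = 202505.50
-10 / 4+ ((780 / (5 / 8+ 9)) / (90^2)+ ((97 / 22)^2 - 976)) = -438650249 / 457380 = -959.05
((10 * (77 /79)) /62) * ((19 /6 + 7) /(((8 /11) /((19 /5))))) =981673 /117552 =8.35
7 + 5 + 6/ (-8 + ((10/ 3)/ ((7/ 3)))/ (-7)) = 755/ 67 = 11.27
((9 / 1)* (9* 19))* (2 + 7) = 13851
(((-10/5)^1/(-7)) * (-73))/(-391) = 0.05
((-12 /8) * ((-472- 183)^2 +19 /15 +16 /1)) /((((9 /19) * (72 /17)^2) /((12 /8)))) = -17669033147 /155520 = -113612.61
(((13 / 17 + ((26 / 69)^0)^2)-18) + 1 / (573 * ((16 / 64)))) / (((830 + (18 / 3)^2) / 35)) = -2766400 / 4217853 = -0.66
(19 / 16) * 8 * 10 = 95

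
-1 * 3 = -3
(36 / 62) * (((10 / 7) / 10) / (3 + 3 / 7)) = 3 / 124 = 0.02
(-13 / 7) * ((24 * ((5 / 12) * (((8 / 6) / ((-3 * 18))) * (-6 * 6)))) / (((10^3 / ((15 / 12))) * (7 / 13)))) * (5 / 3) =-169 / 2646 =-0.06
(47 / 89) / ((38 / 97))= 4559 / 3382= 1.35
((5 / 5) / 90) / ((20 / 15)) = 1 / 120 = 0.01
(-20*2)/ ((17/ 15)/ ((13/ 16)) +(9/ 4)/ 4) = -124800/ 6107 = -20.44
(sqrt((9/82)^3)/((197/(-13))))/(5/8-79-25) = 702 * sqrt(82)/273866839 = 0.00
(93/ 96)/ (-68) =-31/ 2176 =-0.01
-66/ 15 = -22/ 5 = -4.40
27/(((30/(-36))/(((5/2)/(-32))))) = 81/32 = 2.53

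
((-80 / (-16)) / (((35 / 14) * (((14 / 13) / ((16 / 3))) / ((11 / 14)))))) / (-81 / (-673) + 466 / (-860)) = -2315120 / 125391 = -18.46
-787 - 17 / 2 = -1591 / 2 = -795.50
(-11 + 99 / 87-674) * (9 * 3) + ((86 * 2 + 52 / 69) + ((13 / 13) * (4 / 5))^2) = -915001384 / 50025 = -18290.88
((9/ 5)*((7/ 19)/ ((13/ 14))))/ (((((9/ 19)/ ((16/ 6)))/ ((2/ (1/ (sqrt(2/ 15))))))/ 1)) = 1568*sqrt(30)/ 2925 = 2.94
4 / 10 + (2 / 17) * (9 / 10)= 43 / 85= 0.51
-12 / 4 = -3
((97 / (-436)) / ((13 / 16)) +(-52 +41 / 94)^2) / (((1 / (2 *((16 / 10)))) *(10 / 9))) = 119832235866 / 15650765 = 7656.64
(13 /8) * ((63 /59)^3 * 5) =16253055 /1643032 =9.89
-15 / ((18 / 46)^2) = -97.96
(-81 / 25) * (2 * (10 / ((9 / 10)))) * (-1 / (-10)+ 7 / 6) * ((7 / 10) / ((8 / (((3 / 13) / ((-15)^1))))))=399 / 3250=0.12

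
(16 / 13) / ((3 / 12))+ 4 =116 / 13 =8.92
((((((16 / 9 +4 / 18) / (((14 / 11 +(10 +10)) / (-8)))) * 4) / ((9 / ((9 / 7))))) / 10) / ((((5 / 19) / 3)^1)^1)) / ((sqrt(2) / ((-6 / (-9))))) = -3344 * sqrt(2) / 20475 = -0.23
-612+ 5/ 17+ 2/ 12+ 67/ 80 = -2491663/ 4080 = -610.70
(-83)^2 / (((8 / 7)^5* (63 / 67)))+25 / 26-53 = 3705.74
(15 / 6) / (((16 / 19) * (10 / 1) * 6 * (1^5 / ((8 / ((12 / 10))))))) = 95 / 288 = 0.33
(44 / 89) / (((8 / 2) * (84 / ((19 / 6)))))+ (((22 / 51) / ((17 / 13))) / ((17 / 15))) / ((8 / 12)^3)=217513087 / 220377528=0.99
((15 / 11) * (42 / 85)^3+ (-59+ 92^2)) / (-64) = -11356007639 / 86468800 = -131.33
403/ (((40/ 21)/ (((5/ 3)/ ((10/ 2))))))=2821/ 40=70.52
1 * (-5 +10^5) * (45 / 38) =4499775 / 38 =118415.13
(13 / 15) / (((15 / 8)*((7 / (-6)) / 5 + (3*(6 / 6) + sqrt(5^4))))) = 208 / 12495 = 0.02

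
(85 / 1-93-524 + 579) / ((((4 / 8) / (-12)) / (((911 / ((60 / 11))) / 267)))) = -941974 / 1335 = -705.60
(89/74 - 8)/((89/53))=-26659/6586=-4.05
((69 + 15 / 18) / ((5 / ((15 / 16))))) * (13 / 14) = 5447 / 448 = 12.16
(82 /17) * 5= 410 /17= 24.12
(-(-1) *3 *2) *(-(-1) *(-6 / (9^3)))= -4 / 81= -0.05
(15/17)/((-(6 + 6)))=-5/68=-0.07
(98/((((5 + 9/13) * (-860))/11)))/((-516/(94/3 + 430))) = 1212211/6157170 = 0.20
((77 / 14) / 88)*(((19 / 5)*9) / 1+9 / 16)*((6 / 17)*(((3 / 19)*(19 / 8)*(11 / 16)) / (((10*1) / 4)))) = 275319 / 3481600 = 0.08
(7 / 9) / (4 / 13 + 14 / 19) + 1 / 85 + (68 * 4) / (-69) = -14461279 / 4539510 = -3.19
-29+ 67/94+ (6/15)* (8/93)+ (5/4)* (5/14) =-34031693/1223880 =-27.81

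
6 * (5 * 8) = 240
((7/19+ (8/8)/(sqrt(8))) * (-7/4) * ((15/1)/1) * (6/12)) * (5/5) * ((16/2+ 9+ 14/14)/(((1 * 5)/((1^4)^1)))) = -1323/76 - 189 * sqrt(2)/16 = -34.11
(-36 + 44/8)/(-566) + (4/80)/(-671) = 0.05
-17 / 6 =-2.83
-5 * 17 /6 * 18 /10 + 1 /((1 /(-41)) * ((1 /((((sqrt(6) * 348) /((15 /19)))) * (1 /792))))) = -22591 * sqrt(6) /990 - 51 /2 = -81.40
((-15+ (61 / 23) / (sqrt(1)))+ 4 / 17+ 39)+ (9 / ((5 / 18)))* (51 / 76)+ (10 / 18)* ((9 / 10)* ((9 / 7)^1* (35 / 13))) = 24318254 / 482885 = 50.36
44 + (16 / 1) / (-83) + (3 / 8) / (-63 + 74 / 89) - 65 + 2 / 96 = -466835983 / 22043472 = -21.18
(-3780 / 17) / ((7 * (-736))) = 135 / 3128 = 0.04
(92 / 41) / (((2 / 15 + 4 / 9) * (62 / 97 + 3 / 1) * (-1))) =-200790 / 188149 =-1.07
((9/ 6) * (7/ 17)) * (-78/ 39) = -21/ 17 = -1.24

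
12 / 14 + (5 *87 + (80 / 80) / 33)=100690 / 231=435.89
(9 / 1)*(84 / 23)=32.87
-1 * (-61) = 61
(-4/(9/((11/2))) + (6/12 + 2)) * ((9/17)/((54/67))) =67/1836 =0.04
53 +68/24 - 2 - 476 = -2533/6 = -422.17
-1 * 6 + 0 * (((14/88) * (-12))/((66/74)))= -6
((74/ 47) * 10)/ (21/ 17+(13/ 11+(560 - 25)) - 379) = 34595/ 348082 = 0.10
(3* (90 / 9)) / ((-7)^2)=30 / 49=0.61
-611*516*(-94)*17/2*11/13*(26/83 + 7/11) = 16800160716/83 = 202411574.89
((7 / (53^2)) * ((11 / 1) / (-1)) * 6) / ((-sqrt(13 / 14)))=462 * sqrt(182) / 36517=0.17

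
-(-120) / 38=60 / 19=3.16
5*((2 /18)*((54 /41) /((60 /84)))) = 1.02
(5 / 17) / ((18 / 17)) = 5 / 18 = 0.28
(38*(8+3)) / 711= 418 / 711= 0.59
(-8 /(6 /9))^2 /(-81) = -16 /9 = -1.78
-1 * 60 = -60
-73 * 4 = -292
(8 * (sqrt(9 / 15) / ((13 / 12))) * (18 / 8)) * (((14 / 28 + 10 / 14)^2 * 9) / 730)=70227 * sqrt(15) / 1162525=0.23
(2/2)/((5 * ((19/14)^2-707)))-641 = -641.00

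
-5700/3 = -1900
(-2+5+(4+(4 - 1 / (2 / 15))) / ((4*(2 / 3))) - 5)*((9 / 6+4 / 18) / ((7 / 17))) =-15283 / 2016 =-7.58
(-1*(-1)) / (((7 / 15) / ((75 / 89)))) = 1125 / 623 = 1.81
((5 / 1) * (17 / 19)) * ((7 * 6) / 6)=595 / 19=31.32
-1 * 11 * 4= -44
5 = 5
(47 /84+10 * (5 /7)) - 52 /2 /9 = 4.81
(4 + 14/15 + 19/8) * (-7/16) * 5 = -6139/384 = -15.99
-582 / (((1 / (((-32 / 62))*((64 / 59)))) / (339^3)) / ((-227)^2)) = 1196392688545056768 / 1829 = 654123941249347.60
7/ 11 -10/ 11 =-3/ 11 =-0.27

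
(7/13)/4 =7/52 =0.13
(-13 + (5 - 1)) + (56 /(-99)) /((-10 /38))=-3391 /495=-6.85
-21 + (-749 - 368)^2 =1247668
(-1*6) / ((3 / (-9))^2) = -54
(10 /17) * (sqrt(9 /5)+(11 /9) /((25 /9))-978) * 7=-342146 /85+42 * sqrt(5) /17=-4019.72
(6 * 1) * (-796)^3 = -3026150016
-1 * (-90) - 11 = 79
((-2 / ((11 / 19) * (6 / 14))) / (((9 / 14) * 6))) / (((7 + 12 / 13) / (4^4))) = -6196736 / 91773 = -67.52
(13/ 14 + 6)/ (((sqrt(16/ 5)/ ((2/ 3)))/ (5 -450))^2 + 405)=96042125/ 5614009254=0.02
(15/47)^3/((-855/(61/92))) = -4575/181482604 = -0.00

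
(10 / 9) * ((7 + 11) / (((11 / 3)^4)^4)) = 860934420 / 45949729863572161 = 0.00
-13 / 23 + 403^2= 3735394 / 23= 162408.43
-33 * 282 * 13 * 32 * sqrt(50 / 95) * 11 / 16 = -2661516 * sqrt(190) / 19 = -1930866.65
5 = 5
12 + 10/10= 13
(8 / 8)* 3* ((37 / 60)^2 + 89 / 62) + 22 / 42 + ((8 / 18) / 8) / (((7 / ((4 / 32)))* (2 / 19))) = 5.98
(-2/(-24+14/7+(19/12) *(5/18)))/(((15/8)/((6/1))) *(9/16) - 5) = -110592/5751395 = -0.02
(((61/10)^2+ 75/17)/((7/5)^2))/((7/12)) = 212271/5831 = 36.40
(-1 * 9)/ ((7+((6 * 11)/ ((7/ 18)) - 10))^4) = -2401/ 206082405369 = -0.00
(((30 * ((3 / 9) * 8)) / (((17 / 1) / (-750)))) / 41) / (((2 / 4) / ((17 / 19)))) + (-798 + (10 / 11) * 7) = -8103532 / 8569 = -945.68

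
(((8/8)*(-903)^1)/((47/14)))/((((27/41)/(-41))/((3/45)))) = 1116.43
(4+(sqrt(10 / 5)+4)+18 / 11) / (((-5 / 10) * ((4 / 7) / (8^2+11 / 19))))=-455217 / 209 -8589 * sqrt(2) / 38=-2497.72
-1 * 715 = -715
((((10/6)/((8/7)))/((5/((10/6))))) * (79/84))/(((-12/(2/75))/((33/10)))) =-869/259200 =-0.00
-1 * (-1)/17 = 1/17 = 0.06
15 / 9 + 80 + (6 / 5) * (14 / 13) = 16177 / 195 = 82.96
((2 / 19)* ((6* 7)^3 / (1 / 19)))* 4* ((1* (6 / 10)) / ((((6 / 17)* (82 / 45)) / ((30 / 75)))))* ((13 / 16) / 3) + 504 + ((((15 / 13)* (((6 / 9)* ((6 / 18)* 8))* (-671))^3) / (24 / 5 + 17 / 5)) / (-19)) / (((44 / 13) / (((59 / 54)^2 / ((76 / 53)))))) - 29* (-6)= 41330561395022092 / 13109763735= 3152654.94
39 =39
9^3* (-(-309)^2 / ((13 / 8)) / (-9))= 61871688 / 13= 4759360.62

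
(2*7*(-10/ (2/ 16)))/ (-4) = 280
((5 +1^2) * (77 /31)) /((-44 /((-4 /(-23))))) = -42 /713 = -0.06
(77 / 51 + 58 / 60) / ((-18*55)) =-421 / 168300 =-0.00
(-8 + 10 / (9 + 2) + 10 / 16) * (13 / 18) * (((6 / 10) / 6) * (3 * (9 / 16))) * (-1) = 22191 / 28160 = 0.79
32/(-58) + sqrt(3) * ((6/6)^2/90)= -16/29 + sqrt(3)/90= -0.53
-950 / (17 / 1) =-950 / 17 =-55.88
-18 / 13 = -1.38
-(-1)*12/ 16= 3/ 4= 0.75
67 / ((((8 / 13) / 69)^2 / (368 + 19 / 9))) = 19952246977 / 64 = 311753859.02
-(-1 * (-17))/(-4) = 4.25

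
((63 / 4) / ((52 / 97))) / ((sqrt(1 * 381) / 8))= 12.04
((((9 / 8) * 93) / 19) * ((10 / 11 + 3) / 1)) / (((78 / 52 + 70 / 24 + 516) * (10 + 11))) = 0.00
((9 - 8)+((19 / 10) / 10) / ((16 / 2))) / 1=819 / 800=1.02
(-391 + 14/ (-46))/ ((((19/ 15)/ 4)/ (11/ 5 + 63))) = -35208000/ 437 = -80567.51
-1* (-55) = 55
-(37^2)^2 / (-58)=1874161 / 58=32313.12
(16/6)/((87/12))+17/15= 653/435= 1.50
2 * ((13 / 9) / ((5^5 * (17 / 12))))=104 / 159375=0.00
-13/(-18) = 13/18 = 0.72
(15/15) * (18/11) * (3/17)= 54/187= 0.29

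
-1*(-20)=20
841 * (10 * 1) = 8410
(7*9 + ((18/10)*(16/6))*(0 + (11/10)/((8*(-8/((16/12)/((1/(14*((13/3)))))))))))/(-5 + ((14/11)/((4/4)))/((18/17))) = -278817/18800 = -14.83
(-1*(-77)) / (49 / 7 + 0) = 11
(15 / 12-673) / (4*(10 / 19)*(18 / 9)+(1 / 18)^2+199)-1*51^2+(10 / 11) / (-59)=-2114416917154 / 811887967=-2604.32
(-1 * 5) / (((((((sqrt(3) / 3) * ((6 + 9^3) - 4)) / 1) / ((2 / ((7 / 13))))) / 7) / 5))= -650 * sqrt(3) / 731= -1.54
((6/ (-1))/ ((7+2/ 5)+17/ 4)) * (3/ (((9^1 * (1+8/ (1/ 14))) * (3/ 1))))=-40/ 78987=-0.00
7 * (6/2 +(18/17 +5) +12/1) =2506/17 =147.41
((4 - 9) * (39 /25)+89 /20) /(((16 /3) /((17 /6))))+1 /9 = -9611 /5760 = -1.67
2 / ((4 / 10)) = 5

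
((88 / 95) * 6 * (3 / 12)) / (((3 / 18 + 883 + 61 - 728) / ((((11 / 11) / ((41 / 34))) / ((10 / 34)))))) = 457776 / 25259075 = 0.02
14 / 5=2.80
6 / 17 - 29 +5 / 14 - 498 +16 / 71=-8889439 / 16898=-526.06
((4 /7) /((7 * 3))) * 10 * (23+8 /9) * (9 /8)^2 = 3225 /392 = 8.23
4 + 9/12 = 19/4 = 4.75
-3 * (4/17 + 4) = -216/17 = -12.71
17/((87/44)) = 748/87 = 8.60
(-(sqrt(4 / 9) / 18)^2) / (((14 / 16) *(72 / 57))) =-19 / 15309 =-0.00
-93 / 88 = -1.06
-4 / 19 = -0.21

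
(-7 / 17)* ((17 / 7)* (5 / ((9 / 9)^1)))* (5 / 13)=-25 / 13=-1.92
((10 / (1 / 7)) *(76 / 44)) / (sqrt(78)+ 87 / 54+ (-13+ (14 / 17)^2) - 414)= -15285706877700 / 53670040449443 - 35990869320 *sqrt(78) / 53670040449443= -0.29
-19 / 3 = -6.33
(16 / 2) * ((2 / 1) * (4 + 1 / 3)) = 208 / 3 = 69.33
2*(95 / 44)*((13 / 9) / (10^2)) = 247 / 3960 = 0.06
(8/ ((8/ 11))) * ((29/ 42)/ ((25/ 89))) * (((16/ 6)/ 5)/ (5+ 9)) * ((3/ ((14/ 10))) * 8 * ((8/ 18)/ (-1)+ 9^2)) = 13173424/ 9261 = 1422.46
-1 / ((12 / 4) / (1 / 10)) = -1 / 30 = -0.03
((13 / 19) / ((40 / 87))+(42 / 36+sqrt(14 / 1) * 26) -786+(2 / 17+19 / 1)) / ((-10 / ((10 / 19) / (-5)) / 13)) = -385078967 / 3682200+338 * sqrt(14) / 95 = -91.27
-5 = -5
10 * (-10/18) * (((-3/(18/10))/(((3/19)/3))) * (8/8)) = 4750/27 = 175.93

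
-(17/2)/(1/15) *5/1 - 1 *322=-1919/2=-959.50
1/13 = 0.08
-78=-78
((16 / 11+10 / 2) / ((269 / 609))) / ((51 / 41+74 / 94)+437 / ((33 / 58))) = 249964659 / 13173173176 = 0.02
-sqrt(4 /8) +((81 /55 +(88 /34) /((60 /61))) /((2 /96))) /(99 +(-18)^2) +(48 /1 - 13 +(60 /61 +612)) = 15644361847 /24125805 - sqrt(2) /2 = 647.74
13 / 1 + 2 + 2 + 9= 26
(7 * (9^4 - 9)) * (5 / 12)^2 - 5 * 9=15835 / 2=7917.50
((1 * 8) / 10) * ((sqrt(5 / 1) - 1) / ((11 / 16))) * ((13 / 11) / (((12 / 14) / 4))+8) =19.44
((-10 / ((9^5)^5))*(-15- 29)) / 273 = 440 / 195986150639875756734277977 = 0.00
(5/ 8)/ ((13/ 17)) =85/ 104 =0.82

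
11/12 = 0.92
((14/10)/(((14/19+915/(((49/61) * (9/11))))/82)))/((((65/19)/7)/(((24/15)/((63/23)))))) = 1868241424/18966202125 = 0.10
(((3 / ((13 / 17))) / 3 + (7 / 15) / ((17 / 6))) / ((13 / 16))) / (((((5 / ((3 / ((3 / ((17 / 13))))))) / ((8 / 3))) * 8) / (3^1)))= 26032 / 54925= 0.47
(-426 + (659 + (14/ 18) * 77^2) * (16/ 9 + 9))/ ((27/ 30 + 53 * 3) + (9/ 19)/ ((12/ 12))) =867652480/ 2468151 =351.54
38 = 38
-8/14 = -4/7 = -0.57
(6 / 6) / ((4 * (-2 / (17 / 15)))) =-17 / 120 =-0.14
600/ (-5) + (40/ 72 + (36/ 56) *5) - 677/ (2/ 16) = -697061/ 126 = -5532.23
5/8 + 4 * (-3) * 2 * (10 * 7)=-1679.38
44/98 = 22/49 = 0.45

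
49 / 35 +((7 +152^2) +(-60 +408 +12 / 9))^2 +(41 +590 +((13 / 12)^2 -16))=396279257533 / 720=550387857.68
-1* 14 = -14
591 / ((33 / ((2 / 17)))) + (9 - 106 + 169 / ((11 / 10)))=10985 / 187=58.74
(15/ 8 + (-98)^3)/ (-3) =7529521/ 24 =313730.04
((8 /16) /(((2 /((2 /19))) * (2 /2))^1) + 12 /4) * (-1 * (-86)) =4945 /19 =260.26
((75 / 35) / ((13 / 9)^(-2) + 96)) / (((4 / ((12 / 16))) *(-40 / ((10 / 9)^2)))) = -845 / 6574176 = -0.00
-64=-64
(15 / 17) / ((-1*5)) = -3 / 17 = -0.18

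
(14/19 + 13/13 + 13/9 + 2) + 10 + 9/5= 14519/855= 16.98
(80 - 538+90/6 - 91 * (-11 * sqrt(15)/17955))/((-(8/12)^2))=3987/4 - 143 * sqrt(15)/1140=996.26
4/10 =2/5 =0.40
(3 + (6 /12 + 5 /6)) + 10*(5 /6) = 38 /3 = 12.67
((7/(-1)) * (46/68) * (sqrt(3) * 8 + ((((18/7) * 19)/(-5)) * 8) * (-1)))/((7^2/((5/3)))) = -14.82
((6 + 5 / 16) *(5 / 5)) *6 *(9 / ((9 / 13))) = 3939 / 8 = 492.38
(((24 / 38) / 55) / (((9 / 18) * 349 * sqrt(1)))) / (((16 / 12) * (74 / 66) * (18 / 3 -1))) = 54 / 6133675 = 0.00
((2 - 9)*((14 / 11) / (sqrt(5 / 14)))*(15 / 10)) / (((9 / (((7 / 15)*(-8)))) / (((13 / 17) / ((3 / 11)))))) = 35672*sqrt(70) / 11475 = 26.01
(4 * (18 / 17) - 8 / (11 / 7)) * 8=-1280 / 187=-6.84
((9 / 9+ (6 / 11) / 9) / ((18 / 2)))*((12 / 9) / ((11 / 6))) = 280 / 3267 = 0.09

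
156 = 156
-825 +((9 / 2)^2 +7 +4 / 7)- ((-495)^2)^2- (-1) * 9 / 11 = -18491473437779 / 308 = -60037251421.36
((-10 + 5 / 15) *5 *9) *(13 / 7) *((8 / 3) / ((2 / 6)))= -45240 / 7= -6462.86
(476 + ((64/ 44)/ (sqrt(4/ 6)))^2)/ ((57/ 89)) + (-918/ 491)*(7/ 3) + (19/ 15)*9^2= 14331710281/ 16932135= 846.42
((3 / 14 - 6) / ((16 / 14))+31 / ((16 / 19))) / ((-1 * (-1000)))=127 / 4000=0.03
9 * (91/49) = 16.71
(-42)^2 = 1764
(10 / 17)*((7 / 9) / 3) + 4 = 1906 / 459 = 4.15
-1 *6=-6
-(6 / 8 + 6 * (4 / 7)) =-117 / 28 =-4.18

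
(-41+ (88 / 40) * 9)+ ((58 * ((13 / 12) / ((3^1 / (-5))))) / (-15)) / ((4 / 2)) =-9563 / 540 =-17.71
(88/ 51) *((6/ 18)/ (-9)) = -88/ 1377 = -0.06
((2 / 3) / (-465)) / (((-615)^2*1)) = -2 / 527623875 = -0.00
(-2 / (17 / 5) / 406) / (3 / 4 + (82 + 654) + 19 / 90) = -0.00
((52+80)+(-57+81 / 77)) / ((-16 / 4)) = -1464 / 77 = -19.01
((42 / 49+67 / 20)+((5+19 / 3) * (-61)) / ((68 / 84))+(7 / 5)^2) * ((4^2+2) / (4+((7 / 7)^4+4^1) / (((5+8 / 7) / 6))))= -229677921 / 133700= -1717.86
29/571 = 0.05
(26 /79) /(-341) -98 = -2640048 /26939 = -98.00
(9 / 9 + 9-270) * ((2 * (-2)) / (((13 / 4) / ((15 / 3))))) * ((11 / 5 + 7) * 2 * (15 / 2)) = 220800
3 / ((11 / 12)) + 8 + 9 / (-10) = 1141 / 110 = 10.37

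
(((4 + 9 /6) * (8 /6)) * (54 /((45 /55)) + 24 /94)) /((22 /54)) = 56052 /47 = 1192.60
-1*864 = -864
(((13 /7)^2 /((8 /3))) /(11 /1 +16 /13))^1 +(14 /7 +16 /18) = 559949 /186984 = 2.99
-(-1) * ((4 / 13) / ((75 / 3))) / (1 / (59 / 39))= 236 / 12675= 0.02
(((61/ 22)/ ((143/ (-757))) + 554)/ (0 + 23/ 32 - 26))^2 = 736976548825344/ 1619401318249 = 455.09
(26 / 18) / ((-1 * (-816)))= 13 / 7344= 0.00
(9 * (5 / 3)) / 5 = 3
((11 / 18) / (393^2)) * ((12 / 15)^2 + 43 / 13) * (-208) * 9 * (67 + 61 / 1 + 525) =-19.09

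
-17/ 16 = -1.06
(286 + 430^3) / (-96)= -39753643 / 48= -828200.90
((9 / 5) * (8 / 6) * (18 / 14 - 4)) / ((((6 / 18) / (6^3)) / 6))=-886464 / 35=-25327.54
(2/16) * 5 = 5/8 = 0.62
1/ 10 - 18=-179/ 10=-17.90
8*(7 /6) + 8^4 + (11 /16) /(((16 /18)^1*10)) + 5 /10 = 4105.91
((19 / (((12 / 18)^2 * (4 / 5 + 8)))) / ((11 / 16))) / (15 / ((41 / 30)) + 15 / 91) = 212667 / 335291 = 0.63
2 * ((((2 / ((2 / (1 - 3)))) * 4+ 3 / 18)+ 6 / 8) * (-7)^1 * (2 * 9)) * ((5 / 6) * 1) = 1487.50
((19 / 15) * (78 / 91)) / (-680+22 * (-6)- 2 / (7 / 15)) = -19 / 14285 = -0.00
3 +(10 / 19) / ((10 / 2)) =59 / 19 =3.11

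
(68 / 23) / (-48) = -17 / 276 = -0.06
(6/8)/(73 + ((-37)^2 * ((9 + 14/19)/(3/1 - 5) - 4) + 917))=-57/847466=-0.00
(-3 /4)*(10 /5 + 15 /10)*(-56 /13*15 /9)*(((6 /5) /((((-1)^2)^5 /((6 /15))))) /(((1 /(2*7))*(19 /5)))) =8232 /247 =33.33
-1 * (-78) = 78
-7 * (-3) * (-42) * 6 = -5292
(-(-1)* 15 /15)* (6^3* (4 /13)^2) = 3456 /169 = 20.45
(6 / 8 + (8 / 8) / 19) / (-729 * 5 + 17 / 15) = -915 / 4154008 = -0.00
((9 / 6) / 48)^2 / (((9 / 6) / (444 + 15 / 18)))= 2669 / 9216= 0.29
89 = 89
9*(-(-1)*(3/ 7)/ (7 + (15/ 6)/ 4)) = 216/ 427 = 0.51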